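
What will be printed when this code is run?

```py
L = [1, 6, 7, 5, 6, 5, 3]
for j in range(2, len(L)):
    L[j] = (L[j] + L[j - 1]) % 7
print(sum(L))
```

j=2: L[2] = (7+6)%7 = 6 → [1, 6, 6, 5, 6, 5, 3]
j=3: L[3] = (5+6)%7 = 4 → [1, 6, 6, 4, 6, 5, 3]
j=4: L[4] = (6+4)%7 = 3 → [1, 6, 6, 4, 3, 5, 3]
j=5: L[5] = (5+3)%7 = 1 → [1, 6, 6, 4, 3, 1, 3]
j=6: L[6] = (3+1)%7 = 4 → [1, 6, 6, 4, 3, 1, 4]
sum = 25

25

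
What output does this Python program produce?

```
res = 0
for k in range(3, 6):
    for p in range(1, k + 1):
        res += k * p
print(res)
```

k=3,p=1: res = 0+3 = 3
k=3,p=2: res = 3+6 = 9
k=3,p=3: res = 9+9 = 18
k=4,p=1: res = 18+4 = 22
k=4,p=2: res = 22+8 = 30
k=4,p=3: res = 30+12 = 42
k=4,p=4: res = 42+16 = 58
k=5,p=1: res = 58+5 = 63
k=5,p=2: res = 63+10 = 73
k=5,p=3: res = 73+15 = 88
k=5,p=4: res = 88+20 = 108
k=5,p=5: res = 108+25 = 133

133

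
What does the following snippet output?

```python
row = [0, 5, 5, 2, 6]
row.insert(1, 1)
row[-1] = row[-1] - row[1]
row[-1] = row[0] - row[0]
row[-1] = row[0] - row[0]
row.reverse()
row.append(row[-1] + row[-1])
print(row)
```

[0, 2, 5, 5, 1, 0, 0]

insert 1 at 1 → [0, 1, 5, 5, 2, 6]
row[-1] = row[-1]-row[1] = 6-1 = 5 → [0, 1, 5, 5, 2, 5]
row[-1] = row[0]-row[0] = 0-0 = 0 → [0, 1, 5, 5, 2, 0]
row[-1] = row[0]-row[0] = 0-0 = 0 → [0, 1, 5, 5, 2, 0]
reverse → [0, 2, 5, 5, 1, 0]
append row[-1]+row[-1] = 0+0 = 0 → [0, 2, 5, 5, 1, 0, 0]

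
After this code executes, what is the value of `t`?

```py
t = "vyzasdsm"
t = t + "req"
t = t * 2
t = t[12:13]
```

'y'

+ 'req' → 'vyzasdsmreq'
repeat ×2 → 'vyzasdsmreqvyzasdsmreq'
slice [12:13] → 'y'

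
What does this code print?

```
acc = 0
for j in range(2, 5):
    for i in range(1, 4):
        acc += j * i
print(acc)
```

j=2,i=1: acc = 0+2 = 2
j=2,i=2: acc = 2+4 = 6
j=2,i=3: acc = 6+6 = 12
j=3,i=1: acc = 12+3 = 15
j=3,i=2: acc = 15+6 = 21
j=3,i=3: acc = 21+9 = 30
j=4,i=1: acc = 30+4 = 34
j=4,i=2: acc = 34+8 = 42
j=4,i=3: acc = 42+12 = 54

54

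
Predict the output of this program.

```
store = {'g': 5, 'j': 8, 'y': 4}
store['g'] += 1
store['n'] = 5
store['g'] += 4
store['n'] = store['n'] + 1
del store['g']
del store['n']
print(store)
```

{'j': 8, 'y': 4}

store['g'] = 5+1 = 6 → {'g': 6, 'j': 8, 'y': 4}
store['n'] = 5 → {'g': 6, 'j': 8, 'y': 4, 'n': 5}
store['g'] = 6+4 = 10 → {'g': 10, 'j': 8, 'y': 4, 'n': 5}
store['n'] = store['n']+1 = 6 → {'g': 10, 'j': 8, 'y': 4, 'n': 6}
del 'g' → {'j': 8, 'y': 4, 'n': 6}
del 'n' → {'j': 8, 'y': 4}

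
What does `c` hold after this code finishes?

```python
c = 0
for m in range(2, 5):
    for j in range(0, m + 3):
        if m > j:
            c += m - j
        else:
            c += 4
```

55

m=2,j=0: 2>0, c = 0+2 = 2
m=2,j=1: 2>1, c = 2+1 = 3
m=2,j=2: not 2>2, c = 3+4 = 7
m=2,j=3: not 2>3, c = 7+4 = 11
m=2,j=4: not 2>4, c = 11+4 = 15
m=3,j=0: 3>0, c = 15+3 = 18
m=3,j=1: 3>1, c = 18+2 = 20
m=3,j=2: 3>2, c = 20+1 = 21
m=3,j=3: not 3>3, c = 21+4 = 25
m=3,j=4: not 3>4, c = 25+4 = 29
m=3,j=5: not 3>5, c = 29+4 = 33
m=4,j=0: 4>0, c = 33+4 = 37
m=4,j=1: 4>1, c = 37+3 = 40
m=4,j=2: 4>2, c = 40+2 = 42
m=4,j=3: 4>3, c = 42+1 = 43
m=4,j=4: not 4>4, c = 43+4 = 47
m=4,j=5: not 4>5, c = 47+4 = 51
m=4,j=6: not 4>6, c = 51+4 = 55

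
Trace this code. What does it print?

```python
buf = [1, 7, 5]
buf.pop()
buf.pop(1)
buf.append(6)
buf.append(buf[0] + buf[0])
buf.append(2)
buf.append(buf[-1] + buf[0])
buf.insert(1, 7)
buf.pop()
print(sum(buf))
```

18

pop() removes 5 → [1, 7]
pop(1) removes 7 → [1]
append 6 → [1, 6]
append buf[0]+buf[0] = 1+1 = 2 → [1, 6, 2]
append 2 → [1, 6, 2, 2]
append buf[-1]+buf[0] = 2+1 = 3 → [1, 6, 2, 2, 3]
insert 7 at 1 → [1, 7, 6, 2, 2, 3]
pop() removes 3 → [1, 7, 6, 2, 2]
sum = 18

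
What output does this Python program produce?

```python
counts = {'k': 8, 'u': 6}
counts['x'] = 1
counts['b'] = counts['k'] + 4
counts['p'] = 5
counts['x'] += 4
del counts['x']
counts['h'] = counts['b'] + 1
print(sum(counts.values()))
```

counts['x'] = 1 → {'k': 8, 'u': 6, 'x': 1}
counts['b'] = counts['k']+4 = 12 → {'k': 8, 'u': 6, 'x': 1, 'b': 12}
counts['p'] = 5 → {'k': 8, 'u': 6, 'x': 1, 'b': 12, 'p': 5}
counts['x'] = 1+4 = 5 → {'k': 8, 'u': 6, 'x': 5, 'b': 12, 'p': 5}
del 'x' → {'k': 8, 'u': 6, 'b': 12, 'p': 5}
counts['h'] = counts['b']+1 = 13 → {'k': 8, 'u': 6, 'b': 12, 'p': 5, 'h': 13}
sum of values = 44

44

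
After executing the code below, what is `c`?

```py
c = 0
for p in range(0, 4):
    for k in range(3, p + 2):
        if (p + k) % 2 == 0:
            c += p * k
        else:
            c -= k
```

p=2,k=3: odd sum, c = 0-3 = -3
p=3,k=3: even sum, c = (-3)+9 = 6
p=3,k=4: odd sum, c = 6-4 = 2

2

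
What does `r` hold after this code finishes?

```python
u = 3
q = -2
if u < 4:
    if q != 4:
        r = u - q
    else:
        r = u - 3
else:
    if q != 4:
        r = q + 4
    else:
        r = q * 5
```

5

u=3, q=-2
u < 4 is True; q != 4 is True
→ r = u - q = 5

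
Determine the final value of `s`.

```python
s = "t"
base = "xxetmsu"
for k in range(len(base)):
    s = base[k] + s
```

k=0: prepend 'x' → 'xt'
k=1: prepend 'x' → 'xxt'
k=2: prepend 'e' → 'exxt'
k=3: prepend 't' → 'texxt'
k=4: prepend 'm' → 'mtexxt'
k=5: prepend 's' → 'smtexxt'
k=6: prepend 'u' → 'usmtexxt'

'usmtexxt'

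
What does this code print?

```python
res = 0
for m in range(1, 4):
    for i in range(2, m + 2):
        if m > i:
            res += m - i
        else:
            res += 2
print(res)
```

11

m=1,i=2: not 1>2, res = 0+2 = 2
m=2,i=2: not 2>2, res = 2+2 = 4
m=2,i=3: not 2>3, res = 4+2 = 6
m=3,i=2: 3>2, res = 6+1 = 7
m=3,i=3: not 3>3, res = 7+2 = 9
m=3,i=4: not 3>4, res = 9+2 = 11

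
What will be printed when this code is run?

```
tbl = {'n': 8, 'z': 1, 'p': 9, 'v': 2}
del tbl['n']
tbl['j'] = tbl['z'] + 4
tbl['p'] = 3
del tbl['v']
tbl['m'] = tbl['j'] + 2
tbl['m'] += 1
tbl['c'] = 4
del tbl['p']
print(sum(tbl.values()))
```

18

del 'n' → {'z': 1, 'p': 9, 'v': 2}
tbl['j'] = tbl['z']+4 = 5 → {'z': 1, 'p': 9, 'v': 2, 'j': 5}
tbl['p'] = 3 → {'z': 1, 'p': 3, 'v': 2, 'j': 5}
del 'v' → {'z': 1, 'p': 3, 'j': 5}
tbl['m'] = tbl['j']+2 = 7 → {'z': 1, 'p': 3, 'j': 5, 'm': 7}
tbl['m'] = 7+1 = 8 → {'z': 1, 'p': 3, 'j': 5, 'm': 8}
tbl['c'] = 4 → {'z': 1, 'p': 3, 'j': 5, 'm': 8, 'c': 4}
del 'p' → {'z': 1, 'j': 5, 'm': 8, 'c': 4}
sum of values = 18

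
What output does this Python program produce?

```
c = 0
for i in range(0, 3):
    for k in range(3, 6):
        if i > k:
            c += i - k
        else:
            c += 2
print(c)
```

18

i=0,k=3: not 0>3, c = 0+2 = 2
i=0,k=4: not 0>4, c = 2+2 = 4
i=0,k=5: not 0>5, c = 4+2 = 6
i=1,k=3: not 1>3, c = 6+2 = 8
i=1,k=4: not 1>4, c = 8+2 = 10
i=1,k=5: not 1>5, c = 10+2 = 12
i=2,k=3: not 2>3, c = 12+2 = 14
i=2,k=4: not 2>4, c = 14+2 = 16
i=2,k=5: not 2>5, c = 16+2 = 18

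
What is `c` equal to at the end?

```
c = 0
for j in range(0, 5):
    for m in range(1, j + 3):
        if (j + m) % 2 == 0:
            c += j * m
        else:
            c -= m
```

j=0,m=1: odd sum, c = 0-1 = -1
j=0,m=2: even sum, c = (-1)+0 = -1
j=1,m=1: even sum, c = (-1)+1 = 0
j=1,m=2: odd sum, c = 0-2 = -2
j=1,m=3: even sum, c = (-2)+3 = 1
j=2,m=1: odd sum, c = 1-1 = 0
j=2,m=2: even sum, c = 0+4 = 4
j=2,m=3: odd sum, c = 4-3 = 1
j=2,m=4: even sum, c = 1+8 = 9
j=3,m=1: even sum, c = 9+3 = 12
j=3,m=2: odd sum, c = 12-2 = 10
j=3,m=3: even sum, c = 10+9 = 19
j=3,m=4: odd sum, c = 19-4 = 15
j=3,m=5: even sum, c = 15+15 = 30
j=4,m=1: odd sum, c = 30-1 = 29
j=4,m=2: even sum, c = 29+8 = 37
j=4,m=3: odd sum, c = 37-3 = 34
j=4,m=4: even sum, c = 34+16 = 50
j=4,m=5: odd sum, c = 50-5 = 45
j=4,m=6: even sum, c = 45+24 = 69

69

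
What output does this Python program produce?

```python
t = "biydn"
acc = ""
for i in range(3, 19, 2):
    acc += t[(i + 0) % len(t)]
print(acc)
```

dbynidby

i=3: add t[3]='d' → 'd'
i=5: add t[0]='b' → 'db'
i=7: add t[2]='y' → 'dby'
i=9: add t[4]='n' → 'dbyn'
i=11: add t[1]='i' → 'dbyni'
i=13: add t[3]='d' → 'dbynid'
i=15: add t[0]='b' → 'dbynidb'
i=17: add t[2]='y' → 'dbynidby'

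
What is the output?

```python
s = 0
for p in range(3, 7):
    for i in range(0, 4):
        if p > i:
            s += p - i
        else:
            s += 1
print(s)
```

p=3,i=0: 3>0, s = 0+3 = 3
p=3,i=1: 3>1, s = 3+2 = 5
p=3,i=2: 3>2, s = 5+1 = 6
p=3,i=3: not 3>3, s = 6+1 = 7
p=4,i=0: 4>0, s = 7+4 = 11
p=4,i=1: 4>1, s = 11+3 = 14
p=4,i=2: 4>2, s = 14+2 = 16
p=4,i=3: 4>3, s = 16+1 = 17
p=5,i=0: 5>0, s = 17+5 = 22
p=5,i=1: 5>1, s = 22+4 = 26
p=5,i=2: 5>2, s = 26+3 = 29
p=5,i=3: 5>3, s = 29+2 = 31
p=6,i=0: 6>0, s = 31+6 = 37
p=6,i=1: 6>1, s = 37+5 = 42
p=6,i=2: 6>2, s = 42+4 = 46
p=6,i=3: 6>3, s = 46+3 = 49

49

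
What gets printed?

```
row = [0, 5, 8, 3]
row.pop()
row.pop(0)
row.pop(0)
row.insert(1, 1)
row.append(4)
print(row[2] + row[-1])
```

8

pop() removes 3 → [0, 5, 8]
pop(0) removes 0 → [5, 8]
pop(0) removes 5 → [8]
insert 1 at 1 → [8, 1]
append 4 → [8, 1, 4]
row[2]+row[-1] = 4+4 = 8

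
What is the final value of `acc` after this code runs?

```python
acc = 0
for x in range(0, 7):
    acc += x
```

x=0: acc = 0+0 = 0
x=1: acc = 0+1 = 1
x=2: acc = 1+2 = 3
x=3: acc = 3+3 = 6
x=4: acc = 6+4 = 10
x=5: acc = 10+5 = 15
x=6: acc = 15+6 = 21

21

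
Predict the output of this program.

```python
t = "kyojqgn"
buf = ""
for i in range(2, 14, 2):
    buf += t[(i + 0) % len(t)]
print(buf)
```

oqnyjg

i=2: add t[2]='o' → 'o'
i=4: add t[4]='q' → 'oq'
i=6: add t[6]='n' → 'oqn'
i=8: add t[1]='y' → 'oqny'
i=10: add t[3]='j' → 'oqnyj'
i=12: add t[5]='g' → 'oqnyjg'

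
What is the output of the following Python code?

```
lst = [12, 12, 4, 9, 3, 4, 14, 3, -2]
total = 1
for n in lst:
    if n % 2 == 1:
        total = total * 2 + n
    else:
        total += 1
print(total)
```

82

n=12: not odd, total = 1+1 = 2
n=12: not odd, total = 2+1 = 3
n=4: not odd, total = 3+1 = 4
n=9: odd, total = 4*2+9 = 17
n=3: odd, total = 17*2+3 = 37
n=4: not odd, total = 37+1 = 38
n=14: not odd, total = 38+1 = 39
n=3: odd, total = 39*2+3 = 81
n=-2: not odd, total = 81+1 = 82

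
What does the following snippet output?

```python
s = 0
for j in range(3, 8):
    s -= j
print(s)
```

j=3: s = 0-3 = -3
j=4: s = (-3)-4 = -7
j=5: s = (-7)-5 = -12
j=6: s = (-12)-6 = -18
j=7: s = (-18)-7 = -25

-25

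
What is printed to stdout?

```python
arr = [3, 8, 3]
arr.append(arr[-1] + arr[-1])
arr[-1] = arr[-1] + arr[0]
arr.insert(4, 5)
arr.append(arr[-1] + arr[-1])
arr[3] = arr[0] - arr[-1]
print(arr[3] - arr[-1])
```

-17

append arr[-1]+arr[-1] = 3+3 = 6 → [3, 8, 3, 6]
arr[-1] = arr[-1]+arr[0] = 6+3 = 9 → [3, 8, 3, 9]
insert 5 at 4 → [3, 8, 3, 9, 5]
append arr[-1]+arr[-1] = 5+5 = 10 → [3, 8, 3, 9, 5, 10]
arr[3] = arr[0]-arr[-1] = 3-10 = -7 → [3, 8, 3, -7, 5, 10]
arr[3]-arr[-1] = (-7)-10 = -17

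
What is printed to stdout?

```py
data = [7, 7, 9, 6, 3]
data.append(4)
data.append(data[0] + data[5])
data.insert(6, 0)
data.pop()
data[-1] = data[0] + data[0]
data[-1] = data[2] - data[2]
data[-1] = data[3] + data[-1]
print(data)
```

append 4 → [7, 7, 9, 6, 3, 4]
append data[0]+data[5] = 7+4 = 11 → [7, 7, 9, 6, 3, 4, 11]
insert 0 at 6 → [7, 7, 9, 6, 3, 4, 0, 11]
pop() removes 11 → [7, 7, 9, 6, 3, 4, 0]
data[-1] = data[0]+data[0] = 7+7 = 14 → [7, 7, 9, 6, 3, 4, 14]
data[-1] = data[2]-data[2] = 9-9 = 0 → [7, 7, 9, 6, 3, 4, 0]
data[-1] = data[3]+data[-1] = 6+0 = 6 → [7, 7, 9, 6, 3, 4, 6]

[7, 7, 9, 6, 3, 4, 6]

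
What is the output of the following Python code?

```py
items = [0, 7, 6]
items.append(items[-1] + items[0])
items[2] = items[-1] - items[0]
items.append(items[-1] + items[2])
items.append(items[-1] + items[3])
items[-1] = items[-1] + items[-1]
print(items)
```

[0, 7, 6, 6, 12, 36]

append items[-1]+items[0] = 6+0 = 6 → [0, 7, 6, 6]
items[2] = items[-1]-items[0] = 6-0 = 6 → [0, 7, 6, 6]
append items[-1]+items[2] = 6+6 = 12 → [0, 7, 6, 6, 12]
append items[-1]+items[3] = 12+6 = 18 → [0, 7, 6, 6, 12, 18]
items[-1] = items[-1]+items[-1] = 18+18 = 36 → [0, 7, 6, 6, 12, 36]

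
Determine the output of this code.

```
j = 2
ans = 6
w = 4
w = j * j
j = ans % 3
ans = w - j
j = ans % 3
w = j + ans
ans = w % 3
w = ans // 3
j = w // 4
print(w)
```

0

w = 2*2 = 4
j = 6%3 = 0
ans = 4-0 = 4
j = 4%3 = 1
w = 1+4 = 5
ans = 5%3 = 2
w = 2//3 = 0
j = 0//4 = 0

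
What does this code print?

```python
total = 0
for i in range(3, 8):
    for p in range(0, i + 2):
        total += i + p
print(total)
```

295

i=3,p=0: total = 0+3 = 3
i=3,p=1: total = 3+4 = 7
i=3,p=2: total = 7+5 = 12
i=3,p=3: total = 12+6 = 18
i=3,p=4: total = 18+7 = 25
i=4,p=0: total = 25+4 = 29
i=4,p=1: total = 29+5 = 34
i=4,p=2: total = 34+6 = 40
i=4,p=3: total = 40+7 = 47
i=4,p=4: total = 47+8 = 55
i=4,p=5: total = 55+9 = 64
i=5,p=0: total = 64+5 = 69
i=5,p=1: total = 69+6 = 75
i=5,p=2: total = 75+7 = 82
i=5,p=3: total = 82+8 = 90
i=5,p=4: total = 90+9 = 99
i=5,p=5: total = 99+10 = 109
i=5,p=6: total = 109+11 = 120
i=6,p=0: total = 120+6 = 126
i=6,p=1: total = 126+7 = 133
i=6,p=2: total = 133+8 = 141
i=6,p=3: total = 141+9 = 150
i=6,p=4: total = 150+10 = 160
i=6,p=5: total = 160+11 = 171
i=6,p=6: total = 171+12 = 183
i=6,p=7: total = 183+13 = 196
i=7,p=0: total = 196+7 = 203
i=7,p=1: total = 203+8 = 211
i=7,p=2: total = 211+9 = 220
i=7,p=3: total = 220+10 = 230
i=7,p=4: total = 230+11 = 241
i=7,p=5: total = 241+12 = 253
i=7,p=6: total = 253+13 = 266
i=7,p=7: total = 266+14 = 280
i=7,p=8: total = 280+15 = 295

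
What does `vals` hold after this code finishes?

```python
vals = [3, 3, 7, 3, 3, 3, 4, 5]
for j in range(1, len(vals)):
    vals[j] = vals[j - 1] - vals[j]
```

j=1: vals[1] = 3-3 = 0 → [3, 0, 7, 3, 3, 3, 4, 5]
j=2: vals[2] = 0-7 = -7 → [3, 0, -7, 3, 3, 3, 4, 5]
j=3: vals[3] = (-7)-3 = -10 → [3, 0, -7, -10, 3, 3, 4, 5]
j=4: vals[4] = (-10)-3 = -13 → [3, 0, -7, -10, -13, 3, 4, 5]
j=5: vals[5] = (-13)-3 = -16 → [3, 0, -7, -10, -13, -16, 4, 5]
j=6: vals[6] = (-16)-4 = -20 → [3, 0, -7, -10, -13, -16, -20, 5]
j=7: vals[7] = (-20)-5 = -25 → [3, 0, -7, -10, -13, -16, -20, -25]

[3, 0, -7, -10, -13, -16, -20, -25]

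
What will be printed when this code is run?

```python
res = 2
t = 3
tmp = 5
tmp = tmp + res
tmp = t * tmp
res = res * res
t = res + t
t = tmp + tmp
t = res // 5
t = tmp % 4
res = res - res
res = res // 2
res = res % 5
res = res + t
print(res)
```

1

tmp = 5+2 = 7
tmp = 3*7 = 21
res = 2*2 = 4
t = 4+3 = 7
t = 21+21 = 42
t = 4//5 = 0
t = 21%4 = 1
res = 4-4 = 0
res = 0//2 = 0
res = 0%5 = 0
res = 0+1 = 1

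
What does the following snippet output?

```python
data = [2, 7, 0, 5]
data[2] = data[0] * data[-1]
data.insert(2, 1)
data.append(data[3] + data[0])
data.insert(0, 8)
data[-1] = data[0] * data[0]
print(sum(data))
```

97

data[2] = data[0]*data[-1] = 2*5 = 10 → [2, 7, 10, 5]
insert 1 at 2 → [2, 7, 1, 10, 5]
append data[3]+data[0] = 10+2 = 12 → [2, 7, 1, 10, 5, 12]
insert 8 at 0 → [8, 2, 7, 1, 10, 5, 12]
data[-1] = data[0]*data[0] = 8*8 = 64 → [8, 2, 7, 1, 10, 5, 64]
sum = 97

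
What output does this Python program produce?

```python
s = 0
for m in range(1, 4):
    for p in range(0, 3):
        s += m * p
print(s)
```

m=1,p=0: s = 0+0 = 0
m=1,p=1: s = 0+1 = 1
m=1,p=2: s = 1+2 = 3
m=2,p=0: s = 3+0 = 3
m=2,p=1: s = 3+2 = 5
m=2,p=2: s = 5+4 = 9
m=3,p=0: s = 9+0 = 9
m=3,p=1: s = 9+3 = 12
m=3,p=2: s = 12+6 = 18

18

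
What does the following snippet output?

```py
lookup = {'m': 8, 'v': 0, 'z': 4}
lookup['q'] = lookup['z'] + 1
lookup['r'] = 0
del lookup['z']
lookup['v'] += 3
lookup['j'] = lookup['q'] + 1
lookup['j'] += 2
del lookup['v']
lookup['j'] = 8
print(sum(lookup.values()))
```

lookup['q'] = lookup['z']+1 = 5 → {'m': 8, 'v': 0, 'z': 4, 'q': 5}
lookup['r'] = 0 → {'m': 8, 'v': 0, 'z': 4, 'q': 5, 'r': 0}
del 'z' → {'m': 8, 'v': 0, 'q': 5, 'r': 0}
lookup['v'] = 0+3 = 3 → {'m': 8, 'v': 3, 'q': 5, 'r': 0}
lookup['j'] = lookup['q']+1 = 6 → {'m': 8, 'v': 3, 'q': 5, 'r': 0, 'j': 6}
lookup['j'] = 6+2 = 8 → {'m': 8, 'v': 3, 'q': 5, 'r': 0, 'j': 8}
del 'v' → {'m': 8, 'q': 5, 'r': 0, 'j': 8}
lookup['j'] = 8 → {'m': 8, 'q': 5, 'r': 0, 'j': 8}
sum of values = 21

21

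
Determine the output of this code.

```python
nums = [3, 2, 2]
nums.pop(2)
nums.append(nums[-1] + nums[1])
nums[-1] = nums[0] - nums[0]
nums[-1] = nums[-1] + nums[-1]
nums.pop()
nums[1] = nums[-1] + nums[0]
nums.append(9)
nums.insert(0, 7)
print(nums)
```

pop(2) removes 2 → [3, 2]
append nums[-1]+nums[1] = 2+2 = 4 → [3, 2, 4]
nums[-1] = nums[0]-nums[0] = 3-3 = 0 → [3, 2, 0]
nums[-1] = nums[-1]+nums[-1] = 0+0 = 0 → [3, 2, 0]
pop() removes 0 → [3, 2]
nums[1] = nums[-1]+nums[0] = 2+3 = 5 → [3, 5]
append 9 → [3, 5, 9]
insert 7 at 0 → [7, 3, 5, 9]

[7, 3, 5, 9]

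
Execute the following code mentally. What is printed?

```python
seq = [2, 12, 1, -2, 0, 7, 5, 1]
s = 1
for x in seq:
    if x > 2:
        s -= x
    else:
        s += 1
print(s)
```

x=2: not >2, s = 1+1 = 2
x=12: >2, s = 2-12 = -10
x=1: not >2, s = (-10)+1 = -9
x=-2: not >2, s = (-9)+1 = -8
x=0: not >2, s = (-8)+1 = -7
x=7: >2, s = (-7)-7 = -14
x=5: >2, s = (-14)-5 = -19
x=1: not >2, s = (-19)+1 = -18

-18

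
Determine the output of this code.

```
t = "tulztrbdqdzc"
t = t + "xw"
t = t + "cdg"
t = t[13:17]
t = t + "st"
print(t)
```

+ 'xw' → 'tulztrbdqdzcxw'
+ 'cdg' → 'tulztrbdqdzcxwcdg'
slice [13:17] → 'wcdg'
+ 'st' → 'wcdgst'

wcdgst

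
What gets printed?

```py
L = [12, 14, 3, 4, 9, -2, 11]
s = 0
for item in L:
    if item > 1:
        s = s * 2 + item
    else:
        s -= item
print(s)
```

681

item=12: >1, s = 0*2+12 = 12
item=14: >1, s = 12*2+14 = 38
item=3: >1, s = 38*2+3 = 79
item=4: >1, s = 79*2+4 = 162
item=9: >1, s = 162*2+9 = 333
item=-2: not >1, s = 333-(-2) = 335
item=11: >1, s = 335*2+11 = 681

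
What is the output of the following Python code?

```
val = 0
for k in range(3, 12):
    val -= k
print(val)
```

k=3: val = 0-3 = -3
k=4: val = (-3)-4 = -7
k=5: val = (-7)-5 = -12
k=6: val = (-12)-6 = -18
k=7: val = (-18)-7 = -25
k=8: val = (-25)-8 = -33
k=9: val = (-33)-9 = -42
k=10: val = (-42)-10 = -52
k=11: val = (-52)-11 = -63

-63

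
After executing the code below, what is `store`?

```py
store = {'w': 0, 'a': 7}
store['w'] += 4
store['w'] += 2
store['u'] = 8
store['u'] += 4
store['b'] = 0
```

{'w': 6, 'a': 7, 'u': 12, 'b': 0}

store['w'] = 0+4 = 4 → {'w': 4, 'a': 7}
store['w'] = 4+2 = 6 → {'w': 6, 'a': 7}
store['u'] = 8 → {'w': 6, 'a': 7, 'u': 8}
store['u'] = 8+4 = 12 → {'w': 6, 'a': 7, 'u': 12}
store['b'] = 0 → {'w': 6, 'a': 7, 'u': 12, 'b': 0}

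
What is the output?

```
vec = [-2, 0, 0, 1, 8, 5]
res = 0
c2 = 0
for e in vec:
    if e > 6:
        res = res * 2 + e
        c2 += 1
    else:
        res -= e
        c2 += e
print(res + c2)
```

e=-2: not >6, res = 0-(-2) = 2; c2=-2
e=0: not >6, res = 2-0 = 2; c2=-2
e=0: not >6, res = 2-0 = 2; c2=-2
e=1: not >6, res = 2-1 = 1; c2=-1
e=8: >6, res = 1*2+8 = 10; c2=0
e=5: not >6, res = 10-5 = 5; c2=5
res+c2 = 5+5 = 10

10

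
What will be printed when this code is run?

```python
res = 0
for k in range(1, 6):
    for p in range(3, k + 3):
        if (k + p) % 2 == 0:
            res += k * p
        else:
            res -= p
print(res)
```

k=1,p=3: even sum, res = 0+3 = 3
k=2,p=3: odd sum, res = 3-3 = 0
k=2,p=4: even sum, res = 0+8 = 8
k=3,p=3: even sum, res = 8+9 = 17
k=3,p=4: odd sum, res = 17-4 = 13
k=3,p=5: even sum, res = 13+15 = 28
k=4,p=3: odd sum, res = 28-3 = 25
k=4,p=4: even sum, res = 25+16 = 41
k=4,p=5: odd sum, res = 41-5 = 36
k=4,p=6: even sum, res = 36+24 = 60
k=5,p=3: even sum, res = 60+15 = 75
k=5,p=4: odd sum, res = 75-4 = 71
k=5,p=5: even sum, res = 71+25 = 96
k=5,p=6: odd sum, res = 96-6 = 90
k=5,p=7: even sum, res = 90+35 = 125

125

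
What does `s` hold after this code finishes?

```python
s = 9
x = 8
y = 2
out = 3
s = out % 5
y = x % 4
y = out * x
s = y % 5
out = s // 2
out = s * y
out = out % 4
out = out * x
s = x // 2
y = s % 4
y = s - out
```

4

s = 3%5 = 3
y = 8%4 = 0
y = 3*8 = 24
s = 24%5 = 4
out = 4//2 = 2
out = 4*24 = 96
out = 96%4 = 0
out = 0*8 = 0
s = 8//2 = 4
y = 4%4 = 0
y = 4-0 = 4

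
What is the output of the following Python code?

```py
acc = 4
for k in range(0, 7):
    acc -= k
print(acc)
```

k=0: acc = 4-0 = 4
k=1: acc = 4-1 = 3
k=2: acc = 3-2 = 1
k=3: acc = 1-3 = -2
k=4: acc = (-2)-4 = -6
k=5: acc = (-6)-5 = -11
k=6: acc = (-11)-6 = -17

-17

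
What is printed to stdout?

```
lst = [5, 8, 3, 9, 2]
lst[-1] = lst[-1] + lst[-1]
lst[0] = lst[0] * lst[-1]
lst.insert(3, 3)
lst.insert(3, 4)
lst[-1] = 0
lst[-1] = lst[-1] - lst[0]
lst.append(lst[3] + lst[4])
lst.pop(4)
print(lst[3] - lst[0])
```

-16

lst[-1] = lst[-1]+lst[-1] = 2+2 = 4 → [5, 8, 3, 9, 4]
lst[0] = lst[0]*lst[-1] = 5*4 = 20 → [20, 8, 3, 9, 4]
insert 3 at 3 → [20, 8, 3, 3, 9, 4]
insert 4 at 3 → [20, 8, 3, 4, 3, 9, 4]
lst[-1] = 0 → [20, 8, 3, 4, 3, 9, 0]
lst[-1] = lst[-1]-lst[0] = 0-20 = -20 → [20, 8, 3, 4, 3, 9, -20]
append lst[3]+lst[4] = 4+3 = 7 → [20, 8, 3, 4, 3, 9, -20, 7]
pop(4) removes 3 → [20, 8, 3, 4, 9, -20, 7]
lst[3]-lst[0] = 4-20 = -16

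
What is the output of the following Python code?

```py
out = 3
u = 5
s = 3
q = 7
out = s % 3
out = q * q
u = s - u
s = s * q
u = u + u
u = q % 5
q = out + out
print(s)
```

21

out = 3%3 = 0
out = 7*7 = 49
u = 3-5 = -2
s = 3*7 = 21
u = (-2)+(-2) = -4
u = 7%5 = 2
q = 49+49 = 98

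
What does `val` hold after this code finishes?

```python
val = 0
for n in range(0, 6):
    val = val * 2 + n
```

57

n=0: val = 0*2+0 = 0
n=1: val = 0*2+1 = 1
n=2: val = 1*2+2 = 4
n=3: val = 4*2+3 = 11
n=4: val = 11*2+4 = 26
n=5: val = 26*2+5 = 57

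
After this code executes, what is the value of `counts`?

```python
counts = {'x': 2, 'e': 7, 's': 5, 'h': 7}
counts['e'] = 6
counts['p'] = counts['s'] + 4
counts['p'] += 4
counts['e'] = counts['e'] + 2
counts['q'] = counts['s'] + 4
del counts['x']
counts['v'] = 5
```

counts['e'] = 6 → {'x': 2, 'e': 6, 's': 5, 'h': 7}
counts['p'] = counts['s']+4 = 9 → {'x': 2, 'e': 6, 's': 5, 'h': 7, 'p': 9}
counts['p'] = 9+4 = 13 → {'x': 2, 'e': 6, 's': 5, 'h': 7, 'p': 13}
counts['e'] = counts['e']+2 = 8 → {'x': 2, 'e': 8, 's': 5, 'h': 7, 'p': 13}
counts['q'] = counts['s']+4 = 9 → {'x': 2, 'e': 8, 's': 5, 'h': 7, 'p': 13, 'q': 9}
del 'x' → {'e': 8, 's': 5, 'h': 7, 'p': 13, 'q': 9}
counts['v'] = 5 → {'e': 8, 's': 5, 'h': 7, 'p': 13, 'q': 9, 'v': 5}

{'e': 8, 's': 5, 'h': 7, 'p': 13, 'q': 9, 'v': 5}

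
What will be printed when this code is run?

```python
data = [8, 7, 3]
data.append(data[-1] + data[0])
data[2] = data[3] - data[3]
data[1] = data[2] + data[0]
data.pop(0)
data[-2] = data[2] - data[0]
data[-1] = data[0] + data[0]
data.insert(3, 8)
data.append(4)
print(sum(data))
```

append data[-1]+data[0] = 3+8 = 11 → [8, 7, 3, 11]
data[2] = data[3]-data[3] = 11-11 = 0 → [8, 7, 0, 11]
data[1] = data[2]+data[0] = 0+8 = 8 → [8, 8, 0, 11]
pop(0) removes 8 → [8, 0, 11]
data[-2] = data[2]-data[0] = 11-8 = 3 → [8, 3, 11]
data[-1] = data[0]+data[0] = 8+8 = 16 → [8, 3, 16]
insert 8 at 3 → [8, 3, 16, 8]
append 4 → [8, 3, 16, 8, 4]
sum = 39

39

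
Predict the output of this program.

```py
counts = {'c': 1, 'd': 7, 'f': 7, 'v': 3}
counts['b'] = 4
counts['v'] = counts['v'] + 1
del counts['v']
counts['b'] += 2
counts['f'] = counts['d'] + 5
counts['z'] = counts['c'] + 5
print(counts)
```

{'c': 1, 'd': 7, 'f': 12, 'b': 6, 'z': 6}

counts['b'] = 4 → {'c': 1, 'd': 7, 'f': 7, 'v': 3, 'b': 4}
counts['v'] = counts['v']+1 = 4 → {'c': 1, 'd': 7, 'f': 7, 'v': 4, 'b': 4}
del 'v' → {'c': 1, 'd': 7, 'f': 7, 'b': 4}
counts['b'] = 4+2 = 6 → {'c': 1, 'd': 7, 'f': 7, 'b': 6}
counts['f'] = counts['d']+5 = 12 → {'c': 1, 'd': 7, 'f': 12, 'b': 6}
counts['z'] = counts['c']+5 = 6 → {'c': 1, 'd': 7, 'f': 12, 'b': 6, 'z': 6}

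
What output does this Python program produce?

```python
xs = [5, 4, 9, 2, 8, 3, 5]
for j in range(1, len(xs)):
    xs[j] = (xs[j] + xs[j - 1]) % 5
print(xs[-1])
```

1

j=1: xs[1] = (4+5)%5 = 4 → [5, 4, 9, 2, 8, 3, 5]
j=2: xs[2] = (9+4)%5 = 3 → [5, 4, 3, 2, 8, 3, 5]
j=3: xs[3] = (2+3)%5 = 0 → [5, 4, 3, 0, 8, 3, 5]
j=4: xs[4] = (8+0)%5 = 3 → [5, 4, 3, 0, 3, 3, 5]
j=5: xs[5] = (3+3)%5 = 1 → [5, 4, 3, 0, 3, 1, 5]
j=6: xs[6] = (5+1)%5 = 1 → [5, 4, 3, 0, 3, 1, 1]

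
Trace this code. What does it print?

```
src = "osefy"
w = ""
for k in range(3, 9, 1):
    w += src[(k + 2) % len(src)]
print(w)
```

k=3: add src[0]='o' → 'o'
k=4: add src[1]='s' → 'os'
k=5: add src[2]='e' → 'ose'
k=6: add src[3]='f' → 'osef'
k=7: add src[4]='y' → 'osefy'
k=8: add src[0]='o' → 'osefyo'

osefyo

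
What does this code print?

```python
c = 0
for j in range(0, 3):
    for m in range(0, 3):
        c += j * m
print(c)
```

j=0,m=0: c = 0+0 = 0
j=0,m=1: c = 0+0 = 0
j=0,m=2: c = 0+0 = 0
j=1,m=0: c = 0+0 = 0
j=1,m=1: c = 0+1 = 1
j=1,m=2: c = 1+2 = 3
j=2,m=0: c = 3+0 = 3
j=2,m=1: c = 3+2 = 5
j=2,m=2: c = 5+4 = 9

9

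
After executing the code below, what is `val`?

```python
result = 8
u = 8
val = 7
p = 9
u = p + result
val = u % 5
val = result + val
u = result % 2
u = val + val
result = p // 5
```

10

u = 9+8 = 17
val = 17%5 = 2
val = 8+2 = 10
u = 8%2 = 0
u = 10+10 = 20
result = 9//5 = 1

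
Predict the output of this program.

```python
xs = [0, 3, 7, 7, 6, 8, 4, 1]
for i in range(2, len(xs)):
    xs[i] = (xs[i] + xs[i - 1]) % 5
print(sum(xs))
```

i=2: xs[2] = (7+3)%5 = 0 → [0, 3, 0, 7, 6, 8, 4, 1]
i=3: xs[3] = (7+0)%5 = 2 → [0, 3, 0, 2, 6, 8, 4, 1]
i=4: xs[4] = (6+2)%5 = 3 → [0, 3, 0, 2, 3, 8, 4, 1]
i=5: xs[5] = (8+3)%5 = 1 → [0, 3, 0, 2, 3, 1, 4, 1]
i=6: xs[6] = (4+1)%5 = 0 → [0, 3, 0, 2, 3, 1, 0, 1]
i=7: xs[7] = (1+0)%5 = 1 → [0, 3, 0, 2, 3, 1, 0, 1]
sum = 10

10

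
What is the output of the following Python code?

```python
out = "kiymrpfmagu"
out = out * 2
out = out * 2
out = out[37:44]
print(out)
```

rpfmagu

repeat ×2 → 'kiymrpfmagukiymrpfmagu'
repeat ×2 → 'kiymrpfmagukiymrpfmagukiymrpfmagukiymrpfmagu'
slice [37:44] → 'rpfmagu'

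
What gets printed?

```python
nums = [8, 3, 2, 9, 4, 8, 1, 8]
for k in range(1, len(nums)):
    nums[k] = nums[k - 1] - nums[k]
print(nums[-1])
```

-27

k=1: nums[1] = 8-3 = 5 → [8, 5, 2, 9, 4, 8, 1, 8]
k=2: nums[2] = 5-2 = 3 → [8, 5, 3, 9, 4, 8, 1, 8]
k=3: nums[3] = 3-9 = -6 → [8, 5, 3, -6, 4, 8, 1, 8]
k=4: nums[4] = (-6)-4 = -10 → [8, 5, 3, -6, -10, 8, 1, 8]
k=5: nums[5] = (-10)-8 = -18 → [8, 5, 3, -6, -10, -18, 1, 8]
k=6: nums[6] = (-18)-1 = -19 → [8, 5, 3, -6, -10, -18, -19, 8]
k=7: nums[7] = (-19)-8 = -27 → [8, 5, 3, -6, -10, -18, -19, -27]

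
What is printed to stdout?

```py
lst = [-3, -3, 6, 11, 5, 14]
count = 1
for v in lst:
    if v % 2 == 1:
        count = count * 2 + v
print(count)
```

7

v=-3: odd, count = 1*2+(-3) = -1
v=-3: odd, count = (-1)*2+(-3) = -5
v=6: not odd
v=11: odd, count = (-5)*2+11 = 1
v=5: odd, count = 1*2+5 = 7
v=14: not odd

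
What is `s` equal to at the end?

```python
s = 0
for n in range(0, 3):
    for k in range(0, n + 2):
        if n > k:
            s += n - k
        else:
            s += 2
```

16

n=0,k=0: not 0>0, s = 0+2 = 2
n=0,k=1: not 0>1, s = 2+2 = 4
n=1,k=0: 1>0, s = 4+1 = 5
n=1,k=1: not 1>1, s = 5+2 = 7
n=1,k=2: not 1>2, s = 7+2 = 9
n=2,k=0: 2>0, s = 9+2 = 11
n=2,k=1: 2>1, s = 11+1 = 12
n=2,k=2: not 2>2, s = 12+2 = 14
n=2,k=3: not 2>3, s = 14+2 = 16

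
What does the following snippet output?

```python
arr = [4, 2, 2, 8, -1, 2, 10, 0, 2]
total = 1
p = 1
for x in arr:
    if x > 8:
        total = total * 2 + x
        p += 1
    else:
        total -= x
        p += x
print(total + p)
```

-3

x=4: not >8, total = 1-4 = -3; p=5
x=2: not >8, total = (-3)-2 = -5; p=7
x=2: not >8, total = (-5)-2 = -7; p=9
x=8: not >8, total = (-7)-8 = -15; p=17
x=-1: not >8, total = (-15)-(-1) = -14; p=16
x=2: not >8, total = (-14)-2 = -16; p=18
x=10: >8, total = (-16)*2+10 = -22; p=19
x=0: not >8, total = (-22)-0 = -22; p=19
x=2: not >8, total = (-22)-2 = -24; p=21
total+p = (-24)+21 = -3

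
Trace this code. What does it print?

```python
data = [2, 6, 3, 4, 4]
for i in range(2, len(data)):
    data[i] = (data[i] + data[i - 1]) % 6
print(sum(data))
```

i=2: data[2] = (3+6)%6 = 3 → [2, 6, 3, 4, 4]
i=3: data[3] = (4+3)%6 = 1 → [2, 6, 3, 1, 4]
i=4: data[4] = (4+1)%6 = 5 → [2, 6, 3, 1, 5]
sum = 17

17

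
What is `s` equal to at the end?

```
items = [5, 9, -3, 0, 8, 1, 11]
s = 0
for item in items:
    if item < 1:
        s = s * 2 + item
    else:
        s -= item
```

-82

item=5: not <1, s = 0-5 = -5
item=9: not <1, s = (-5)-9 = -14
item=-3: <1, s = (-14)*2+(-3) = -31
item=0: <1, s = (-31)*2+0 = -62
item=8: not <1, s = (-62)-8 = -70
item=1: not <1, s = (-70)-1 = -71
item=11: not <1, s = (-71)-11 = -82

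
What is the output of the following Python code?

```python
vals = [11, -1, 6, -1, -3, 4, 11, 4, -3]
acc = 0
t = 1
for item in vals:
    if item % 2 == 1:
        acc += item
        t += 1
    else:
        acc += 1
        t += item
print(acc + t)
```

item=11: odd, acc = 0+11 = 11; t=2
item=-1: odd, acc = 11+(-1) = 10; t=3
item=6: not odd, acc = 10+1 = 11; t=9
item=-1: odd, acc = 11+(-1) = 10; t=10
item=-3: odd, acc = 10+(-3) = 7; t=11
item=4: not odd, acc = 7+1 = 8; t=15
item=11: odd, acc = 8+11 = 19; t=16
item=4: not odd, acc = 19+1 = 20; t=20
item=-3: odd, acc = 20+(-3) = 17; t=21
acc+t = 17+21 = 38

38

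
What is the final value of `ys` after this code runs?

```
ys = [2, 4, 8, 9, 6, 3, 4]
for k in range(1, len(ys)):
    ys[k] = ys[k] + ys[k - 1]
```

k=1: ys[1] = 4+2 = 6 → [2, 6, 8, 9, 6, 3, 4]
k=2: ys[2] = 8+6 = 14 → [2, 6, 14, 9, 6, 3, 4]
k=3: ys[3] = 9+14 = 23 → [2, 6, 14, 23, 6, 3, 4]
k=4: ys[4] = 6+23 = 29 → [2, 6, 14, 23, 29, 3, 4]
k=5: ys[5] = 3+29 = 32 → [2, 6, 14, 23, 29, 32, 4]
k=6: ys[6] = 4+32 = 36 → [2, 6, 14, 23, 29, 32, 36]

[2, 6, 14, 23, 29, 32, 36]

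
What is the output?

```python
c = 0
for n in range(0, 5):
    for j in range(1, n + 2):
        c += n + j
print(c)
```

75

n=0,j=1: c = 0+1 = 1
n=1,j=1: c = 1+2 = 3
n=1,j=2: c = 3+3 = 6
n=2,j=1: c = 6+3 = 9
n=2,j=2: c = 9+4 = 13
n=2,j=3: c = 13+5 = 18
n=3,j=1: c = 18+4 = 22
n=3,j=2: c = 22+5 = 27
n=3,j=3: c = 27+6 = 33
n=3,j=4: c = 33+7 = 40
n=4,j=1: c = 40+5 = 45
n=4,j=2: c = 45+6 = 51
n=4,j=3: c = 51+7 = 58
n=4,j=4: c = 58+8 = 66
n=4,j=5: c = 66+9 = 75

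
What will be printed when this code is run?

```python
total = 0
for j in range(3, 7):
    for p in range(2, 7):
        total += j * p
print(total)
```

360

j=3,p=2: total = 0+6 = 6
j=3,p=3: total = 6+9 = 15
j=3,p=4: total = 15+12 = 27
j=3,p=5: total = 27+15 = 42
j=3,p=6: total = 42+18 = 60
j=4,p=2: total = 60+8 = 68
j=4,p=3: total = 68+12 = 80
j=4,p=4: total = 80+16 = 96
j=4,p=5: total = 96+20 = 116
j=4,p=6: total = 116+24 = 140
j=5,p=2: total = 140+10 = 150
j=5,p=3: total = 150+15 = 165
j=5,p=4: total = 165+20 = 185
j=5,p=5: total = 185+25 = 210
j=5,p=6: total = 210+30 = 240
j=6,p=2: total = 240+12 = 252
j=6,p=3: total = 252+18 = 270
j=6,p=4: total = 270+24 = 294
j=6,p=5: total = 294+30 = 324
j=6,p=6: total = 324+36 = 360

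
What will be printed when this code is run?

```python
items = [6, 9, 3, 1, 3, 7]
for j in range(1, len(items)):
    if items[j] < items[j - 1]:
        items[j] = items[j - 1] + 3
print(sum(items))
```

j=1: 9>=6, unchanged → [6, 9, 3, 1, 3, 7]
j=2: 3<9, items[2] = 9+3 = 12 → [6, 9, 12, 1, 3, 7]
j=3: 1<12, items[3] = 12+3 = 15 → [6, 9, 12, 15, 3, 7]
j=4: 3<15, items[4] = 15+3 = 18 → [6, 9, 12, 15, 18, 7]
j=5: 7<18, items[5] = 18+3 = 21 → [6, 9, 12, 15, 18, 21]
sum = 81

81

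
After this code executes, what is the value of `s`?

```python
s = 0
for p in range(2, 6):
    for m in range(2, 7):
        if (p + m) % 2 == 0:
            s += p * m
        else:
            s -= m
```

96

p=2,m=2: even sum, s = 0+4 = 4
p=2,m=3: odd sum, s = 4-3 = 1
p=2,m=4: even sum, s = 1+8 = 9
p=2,m=5: odd sum, s = 9-5 = 4
p=2,m=6: even sum, s = 4+12 = 16
p=3,m=2: odd sum, s = 16-2 = 14
p=3,m=3: even sum, s = 14+9 = 23
p=3,m=4: odd sum, s = 23-4 = 19
p=3,m=5: even sum, s = 19+15 = 34
p=3,m=6: odd sum, s = 34-6 = 28
p=4,m=2: even sum, s = 28+8 = 36
p=4,m=3: odd sum, s = 36-3 = 33
p=4,m=4: even sum, s = 33+16 = 49
p=4,m=5: odd sum, s = 49-5 = 44
p=4,m=6: even sum, s = 44+24 = 68
p=5,m=2: odd sum, s = 68-2 = 66
p=5,m=3: even sum, s = 66+15 = 81
p=5,m=4: odd sum, s = 81-4 = 77
p=5,m=5: even sum, s = 77+25 = 102
p=5,m=6: odd sum, s = 102-6 = 96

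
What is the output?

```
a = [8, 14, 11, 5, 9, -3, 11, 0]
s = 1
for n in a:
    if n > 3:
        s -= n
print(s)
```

-57

n=8: >3, s = 1-8 = -7
n=14: >3, s = (-7)-14 = -21
n=11: >3, s = (-21)-11 = -32
n=5: >3, s = (-32)-5 = -37
n=9: >3, s = (-37)-9 = -46
n=-3: not >3
n=11: >3, s = (-46)-11 = -57
n=0: not >3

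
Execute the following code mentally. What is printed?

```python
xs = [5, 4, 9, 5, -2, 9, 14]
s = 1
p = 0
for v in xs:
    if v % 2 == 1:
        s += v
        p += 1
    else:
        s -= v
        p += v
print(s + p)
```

v=5: odd, s = 1+5 = 6; p=1
v=4: not odd, s = 6-4 = 2; p=5
v=9: odd, s = 2+9 = 11; p=6
v=5: odd, s = 11+5 = 16; p=7
v=-2: not odd, s = 16-(-2) = 18; p=5
v=9: odd, s = 18+9 = 27; p=6
v=14: not odd, s = 27-14 = 13; p=20
s+p = 13+20 = 33

33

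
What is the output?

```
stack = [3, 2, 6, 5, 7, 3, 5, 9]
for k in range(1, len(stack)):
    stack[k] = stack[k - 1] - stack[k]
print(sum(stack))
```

k=1: stack[1] = 3-2 = 1 → [3, 1, 6, 5, 7, 3, 5, 9]
k=2: stack[2] = 1-6 = -5 → [3, 1, -5, 5, 7, 3, 5, 9]
k=3: stack[3] = (-5)-5 = -10 → [3, 1, -5, -10, 7, 3, 5, 9]
k=4: stack[4] = (-10)-7 = -17 → [3, 1, -5, -10, -17, 3, 5, 9]
k=5: stack[5] = (-17)-3 = -20 → [3, 1, -5, -10, -17, -20, 5, 9]
k=6: stack[6] = (-20)-5 = -25 → [3, 1, -5, -10, -17, -20, -25, 9]
k=7: stack[7] = (-25)-9 = -34 → [3, 1, -5, -10, -17, -20, -25, -34]
sum = -107

-107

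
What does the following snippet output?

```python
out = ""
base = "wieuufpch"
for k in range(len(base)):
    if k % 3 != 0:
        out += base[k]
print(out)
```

ieufch

k=0: skip
k=1: add 'i' → 'i'
k=2: add 'e' → 'ie'
k=3: skip
k=4: add 'u' → 'ieu'
k=5: add 'f' → 'ieuf'
k=6: skip
k=7: add 'c' → 'ieufc'
k=8: add 'h' → 'ieufch'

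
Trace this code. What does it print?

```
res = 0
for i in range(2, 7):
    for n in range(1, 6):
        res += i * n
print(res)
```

i=2,n=1: res = 0+2 = 2
i=2,n=2: res = 2+4 = 6
i=2,n=3: res = 6+6 = 12
i=2,n=4: res = 12+8 = 20
i=2,n=5: res = 20+10 = 30
i=3,n=1: res = 30+3 = 33
i=3,n=2: res = 33+6 = 39
i=3,n=3: res = 39+9 = 48
i=3,n=4: res = 48+12 = 60
i=3,n=5: res = 60+15 = 75
i=4,n=1: res = 75+4 = 79
i=4,n=2: res = 79+8 = 87
i=4,n=3: res = 87+12 = 99
i=4,n=4: res = 99+16 = 115
i=4,n=5: res = 115+20 = 135
i=5,n=1: res = 135+5 = 140
i=5,n=2: res = 140+10 = 150
i=5,n=3: res = 150+15 = 165
i=5,n=4: res = 165+20 = 185
i=5,n=5: res = 185+25 = 210
i=6,n=1: res = 210+6 = 216
i=6,n=2: res = 216+12 = 228
i=6,n=3: res = 228+18 = 246
i=6,n=4: res = 246+24 = 270
i=6,n=5: res = 270+30 = 300

300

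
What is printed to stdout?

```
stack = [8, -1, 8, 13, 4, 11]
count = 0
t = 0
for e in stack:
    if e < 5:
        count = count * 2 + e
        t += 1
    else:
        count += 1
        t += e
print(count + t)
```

e=8: not <5, count = 0+1 = 1; t=8
e=-1: <5, count = 1*2+(-1) = 1; t=9
e=8: not <5, count = 1+1 = 2; t=17
e=13: not <5, count = 2+1 = 3; t=30
e=4: <5, count = 3*2+4 = 10; t=31
e=11: not <5, count = 10+1 = 11; t=42
count+t = 11+42 = 53

53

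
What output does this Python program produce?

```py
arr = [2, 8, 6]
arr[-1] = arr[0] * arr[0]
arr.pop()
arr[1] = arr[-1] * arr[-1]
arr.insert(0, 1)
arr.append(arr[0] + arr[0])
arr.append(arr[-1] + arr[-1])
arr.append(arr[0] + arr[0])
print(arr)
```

[1, 2, 64, 2, 4, 2]

arr[-1] = arr[0]*arr[0] = 2*2 = 4 → [2, 8, 4]
pop() removes 4 → [2, 8]
arr[1] = arr[-1]*arr[-1] = 8*8 = 64 → [2, 64]
insert 1 at 0 → [1, 2, 64]
append arr[0]+arr[0] = 1+1 = 2 → [1, 2, 64, 2]
append arr[-1]+arr[-1] = 2+2 = 4 → [1, 2, 64, 2, 4]
append arr[0]+arr[0] = 1+1 = 2 → [1, 2, 64, 2, 4, 2]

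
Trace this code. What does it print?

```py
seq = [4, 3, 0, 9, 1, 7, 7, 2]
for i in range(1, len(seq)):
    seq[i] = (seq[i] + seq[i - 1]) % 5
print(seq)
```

[4, 2, 2, 1, 2, 4, 1, 3]

i=1: seq[1] = (3+4)%5 = 2 → [4, 2, 0, 9, 1, 7, 7, 2]
i=2: seq[2] = (0+2)%5 = 2 → [4, 2, 2, 9, 1, 7, 7, 2]
i=3: seq[3] = (9+2)%5 = 1 → [4, 2, 2, 1, 1, 7, 7, 2]
i=4: seq[4] = (1+1)%5 = 2 → [4, 2, 2, 1, 2, 7, 7, 2]
i=5: seq[5] = (7+2)%5 = 4 → [4, 2, 2, 1, 2, 4, 7, 2]
i=6: seq[6] = (7+4)%5 = 1 → [4, 2, 2, 1, 2, 4, 1, 2]
i=7: seq[7] = (2+1)%5 = 3 → [4, 2, 2, 1, 2, 4, 1, 3]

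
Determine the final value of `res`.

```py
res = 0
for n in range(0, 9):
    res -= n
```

-36

n=0: res = 0-0 = 0
n=1: res = 0-1 = -1
n=2: res = (-1)-2 = -3
n=3: res = (-3)-3 = -6
n=4: res = (-6)-4 = -10
n=5: res = (-10)-5 = -15
n=6: res = (-15)-6 = -21
n=7: res = (-21)-7 = -28
n=8: res = (-28)-8 = -36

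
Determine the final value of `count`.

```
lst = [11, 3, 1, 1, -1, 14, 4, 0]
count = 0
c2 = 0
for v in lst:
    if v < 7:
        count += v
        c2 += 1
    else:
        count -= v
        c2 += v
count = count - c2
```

v=11: not <7, count = 0-11 = -11; c2=11
v=3: <7, count = (-11)+3 = -8; c2=12
v=1: <7, count = (-8)+1 = -7; c2=13
v=1: <7, count = (-7)+1 = -6; c2=14
v=-1: <7, count = (-6)+(-1) = -7; c2=15
v=14: not <7, count = (-7)-14 = -21; c2=29
v=4: <7, count = (-21)+4 = -17; c2=30
v=0: <7, count = (-17)+0 = -17; c2=31
count-c2 = (-17)-31 = -48

-48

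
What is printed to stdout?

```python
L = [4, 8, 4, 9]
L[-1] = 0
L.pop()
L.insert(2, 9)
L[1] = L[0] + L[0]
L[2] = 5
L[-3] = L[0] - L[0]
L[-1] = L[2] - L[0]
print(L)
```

[4, 0, 5, 1]

L[-1] = 0 → [4, 8, 4, 0]
pop() removes 0 → [4, 8, 4]
insert 9 at 2 → [4, 8, 9, 4]
L[1] = L[0]+L[0] = 4+4 = 8 → [4, 8, 9, 4]
L[2] = 5 → [4, 8, 5, 4]
L[-3] = L[0]-L[0] = 4-4 = 0 → [4, 0, 5, 4]
L[-1] = L[2]-L[0] = 5-4 = 1 → [4, 0, 5, 1]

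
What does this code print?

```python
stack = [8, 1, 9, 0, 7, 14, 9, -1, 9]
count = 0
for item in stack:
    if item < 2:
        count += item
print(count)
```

item=8: not <2
item=1: <2, count = 0+1 = 1
item=9: not <2
item=0: <2, count = 1+0 = 1
item=7: not <2
item=14: not <2
item=9: not <2
item=-1: <2, count = 1+(-1) = 0
item=9: not <2

0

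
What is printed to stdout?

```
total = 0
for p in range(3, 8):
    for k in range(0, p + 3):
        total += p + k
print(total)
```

p=3,k=0: total = 0+3 = 3
p=3,k=1: total = 3+4 = 7
p=3,k=2: total = 7+5 = 12
p=3,k=3: total = 12+6 = 18
p=3,k=4: total = 18+7 = 25
p=3,k=5: total = 25+8 = 33
p=4,k=0: total = 33+4 = 37
p=4,k=1: total = 37+5 = 42
p=4,k=2: total = 42+6 = 48
p=4,k=3: total = 48+7 = 55
p=4,k=4: total = 55+8 = 63
p=4,k=5: total = 63+9 = 72
p=4,k=6: total = 72+10 = 82
p=5,k=0: total = 82+5 = 87
p=5,k=1: total = 87+6 = 93
p=5,k=2: total = 93+7 = 100
p=5,k=3: total = 100+8 = 108
p=5,k=4: total = 108+9 = 117
p=5,k=5: total = 117+10 = 127
p=5,k=6: total = 127+11 = 138
p=5,k=7: total = 138+12 = 150
p=6,k=0: total = 150+6 = 156
p=6,k=1: total = 156+7 = 163
p=6,k=2: total = 163+8 = 171
p=6,k=3: total = 171+9 = 180
p=6,k=4: total = 180+10 = 190
p=6,k=5: total = 190+11 = 201
p=6,k=6: total = 201+12 = 213
p=6,k=7: total = 213+13 = 226
p=6,k=8: total = 226+14 = 240
p=7,k=0: total = 240+7 = 247
p=7,k=1: total = 247+8 = 255
p=7,k=2: total = 255+9 = 264
p=7,k=3: total = 264+10 = 274
p=7,k=4: total = 274+11 = 285
p=7,k=5: total = 285+12 = 297
p=7,k=6: total = 297+13 = 310
p=7,k=7: total = 310+14 = 324
p=7,k=8: total = 324+15 = 339
p=7,k=9: total = 339+16 = 355

355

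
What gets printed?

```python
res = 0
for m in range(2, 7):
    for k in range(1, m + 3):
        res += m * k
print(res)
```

505

m=2,k=1: res = 0+2 = 2
m=2,k=2: res = 2+4 = 6
m=2,k=3: res = 6+6 = 12
m=2,k=4: res = 12+8 = 20
m=3,k=1: res = 20+3 = 23
m=3,k=2: res = 23+6 = 29
m=3,k=3: res = 29+9 = 38
m=3,k=4: res = 38+12 = 50
m=3,k=5: res = 50+15 = 65
m=4,k=1: res = 65+4 = 69
m=4,k=2: res = 69+8 = 77
m=4,k=3: res = 77+12 = 89
m=4,k=4: res = 89+16 = 105
m=4,k=5: res = 105+20 = 125
m=4,k=6: res = 125+24 = 149
m=5,k=1: res = 149+5 = 154
m=5,k=2: res = 154+10 = 164
m=5,k=3: res = 164+15 = 179
m=5,k=4: res = 179+20 = 199
m=5,k=5: res = 199+25 = 224
m=5,k=6: res = 224+30 = 254
m=5,k=7: res = 254+35 = 289
m=6,k=1: res = 289+6 = 295
m=6,k=2: res = 295+12 = 307
m=6,k=3: res = 307+18 = 325
m=6,k=4: res = 325+24 = 349
m=6,k=5: res = 349+30 = 379
m=6,k=6: res = 379+36 = 415
m=6,k=7: res = 415+42 = 457
m=6,k=8: res = 457+48 = 505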